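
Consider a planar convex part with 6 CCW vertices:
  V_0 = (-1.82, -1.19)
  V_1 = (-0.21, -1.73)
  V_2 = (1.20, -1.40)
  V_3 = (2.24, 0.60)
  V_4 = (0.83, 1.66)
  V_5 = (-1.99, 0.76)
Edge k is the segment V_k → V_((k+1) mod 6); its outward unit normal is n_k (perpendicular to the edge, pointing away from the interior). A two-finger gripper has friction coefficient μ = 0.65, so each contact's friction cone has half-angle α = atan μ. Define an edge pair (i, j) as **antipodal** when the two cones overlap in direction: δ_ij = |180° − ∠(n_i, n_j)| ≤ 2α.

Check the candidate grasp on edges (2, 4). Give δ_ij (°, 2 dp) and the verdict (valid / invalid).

δ = 44.83°, valid

α = atan 0.65 = 33.02°;  2α = 66.05°
edge 2: e_2 = (+1.04, +2.00);  n_2 = (+0.8872, -0.4614)
edge 4: e_4 = (-2.82, -0.90);  n_4 = (-0.3040, +0.9527)
∠(n_2, n_4) = 135.17°
δ = |180° − 135.17°| = 44.83°
44.83° ≤ 2α = 66.05°  →  valid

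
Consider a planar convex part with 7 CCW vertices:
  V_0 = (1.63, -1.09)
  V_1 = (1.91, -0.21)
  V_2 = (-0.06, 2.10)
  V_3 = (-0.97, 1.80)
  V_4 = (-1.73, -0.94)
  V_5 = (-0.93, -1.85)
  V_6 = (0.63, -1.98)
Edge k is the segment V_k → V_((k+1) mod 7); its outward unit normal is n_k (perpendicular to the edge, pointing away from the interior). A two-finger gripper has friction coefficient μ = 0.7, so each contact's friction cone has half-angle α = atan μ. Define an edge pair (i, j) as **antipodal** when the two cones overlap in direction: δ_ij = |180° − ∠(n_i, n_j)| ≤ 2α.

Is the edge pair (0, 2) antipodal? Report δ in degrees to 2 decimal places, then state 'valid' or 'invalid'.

δ = 54.10°, valid

α = atan 0.7 = 34.99°;  2α = 69.98°
edge 0: e_0 = (+0.28, +0.88);  n_0 = (+0.9529, -0.3032)
edge 2: e_2 = (-0.91, -0.30);  n_2 = (-0.3131, +0.9497)
∠(n_0, n_2) = 125.90°
δ = |180° − 125.90°| = 54.10°
54.10° ≤ 2α = 69.98°  →  valid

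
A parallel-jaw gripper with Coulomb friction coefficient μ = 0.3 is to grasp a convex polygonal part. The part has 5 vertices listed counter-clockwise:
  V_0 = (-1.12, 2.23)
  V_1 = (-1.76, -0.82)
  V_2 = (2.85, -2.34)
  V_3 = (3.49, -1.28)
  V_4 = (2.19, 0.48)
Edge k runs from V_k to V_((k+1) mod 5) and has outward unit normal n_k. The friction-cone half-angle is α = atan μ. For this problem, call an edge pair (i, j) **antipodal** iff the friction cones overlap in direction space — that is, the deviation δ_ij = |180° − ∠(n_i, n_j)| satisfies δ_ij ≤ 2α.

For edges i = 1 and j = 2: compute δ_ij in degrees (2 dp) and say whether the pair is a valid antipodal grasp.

δ = 102.87°, invalid

α = atan 0.3 = 16.70°;  2α = 33.40°
edge 1: e_1 = (+4.61, -1.52);  n_1 = (-0.3131, -0.9497)
edge 2: e_2 = (+0.64, +1.06);  n_2 = (+0.8561, -0.5169)
∠(n_1, n_2) = 77.13°
δ = |180° − 77.13°| = 102.87°
102.87° > 2α = 33.40°  →  invalid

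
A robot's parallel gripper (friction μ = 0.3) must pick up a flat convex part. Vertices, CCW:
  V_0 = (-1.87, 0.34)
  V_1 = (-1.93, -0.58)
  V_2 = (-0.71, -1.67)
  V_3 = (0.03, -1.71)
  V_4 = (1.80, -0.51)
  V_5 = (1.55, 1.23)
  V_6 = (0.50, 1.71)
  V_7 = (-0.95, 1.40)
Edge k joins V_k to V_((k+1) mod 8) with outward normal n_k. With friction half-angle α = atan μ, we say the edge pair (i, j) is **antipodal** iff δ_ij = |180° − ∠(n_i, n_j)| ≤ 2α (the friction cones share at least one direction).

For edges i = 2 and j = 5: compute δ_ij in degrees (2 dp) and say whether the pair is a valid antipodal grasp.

δ = 21.47°, valid

α = atan 0.3 = 16.70°;  2α = 33.40°
edge 2: e_2 = (+0.74, -0.04);  n_2 = (-0.0540, -0.9985)
edge 5: e_5 = (-1.05, +0.48);  n_5 = (+0.4158, +0.9095)
∠(n_2, n_5) = 158.53°
δ = |180° − 158.53°| = 21.47°
21.47° ≤ 2α = 33.40°  →  valid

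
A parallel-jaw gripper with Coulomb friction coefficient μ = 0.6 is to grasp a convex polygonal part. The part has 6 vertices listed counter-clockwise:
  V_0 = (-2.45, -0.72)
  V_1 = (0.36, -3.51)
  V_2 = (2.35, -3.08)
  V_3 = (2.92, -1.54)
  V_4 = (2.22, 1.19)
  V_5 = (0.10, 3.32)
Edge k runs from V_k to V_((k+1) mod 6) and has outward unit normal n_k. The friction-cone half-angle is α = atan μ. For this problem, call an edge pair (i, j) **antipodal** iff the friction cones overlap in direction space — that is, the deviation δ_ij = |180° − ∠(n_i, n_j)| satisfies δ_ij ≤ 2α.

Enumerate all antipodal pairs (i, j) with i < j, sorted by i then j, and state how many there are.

count = 6; pairs: (0,3), (0,4), (1,4), (1,5), (2,5), (3,5)

α = atan 0.6 = 30.96°;  2α = 61.93°
n_0 = (-0.7046, -0.7096)
n_1 = (+0.2112, -0.9774)
n_2 = (+0.9378, -0.3471)
n_3 = (+0.9687, +0.2484)
n_4 = (+0.7088, +0.7054)
n_5 = (-0.8456, +0.5338)
  (0,1): δ = 123.01°  ·
  (0,2): δ = 65.52°  ·
  (0,3): δ = 30.82°  ✓
  (0,4): δ = 0.34°  ✓
  (0,5): δ = 102.54°  ·
  (1,2): δ = 122.50°  ·
  (1,3): δ = 87.81°  ·
  (1,4): δ = 57.33°  ✓
  (1,5): δ = 45.55°  ✓
  (2,3): δ = 145.31°  ·
  (2,4): δ = 114.82°  ·
  (2,5): δ = 11.95°  ✓
  (3,4): δ = 149.52°  ·
  (3,5): δ = 46.64°  ✓
  (4,5): δ = 77.12°  ·
antipodal pairs: 6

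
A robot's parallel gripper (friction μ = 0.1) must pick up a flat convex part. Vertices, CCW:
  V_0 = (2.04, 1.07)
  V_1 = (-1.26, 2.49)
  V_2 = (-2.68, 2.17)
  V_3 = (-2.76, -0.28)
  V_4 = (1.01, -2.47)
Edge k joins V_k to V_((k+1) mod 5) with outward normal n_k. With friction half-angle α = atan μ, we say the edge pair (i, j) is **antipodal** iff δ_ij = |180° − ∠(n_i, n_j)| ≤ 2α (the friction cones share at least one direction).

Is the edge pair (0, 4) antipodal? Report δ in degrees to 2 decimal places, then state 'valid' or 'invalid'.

α = atan 0.1 = 5.71°;  2α = 11.42°
edge 0: e_0 = (-3.30, +1.42);  n_0 = (+0.3953, +0.9186)
edge 4: e_4 = (+1.03, +3.54);  n_4 = (+0.9602, -0.2794)
∠(n_0, n_4) = 82.94°
δ = |180° − 82.94°| = 97.06°
97.06° > 2α = 11.42°  →  invalid

δ = 97.06°, invalid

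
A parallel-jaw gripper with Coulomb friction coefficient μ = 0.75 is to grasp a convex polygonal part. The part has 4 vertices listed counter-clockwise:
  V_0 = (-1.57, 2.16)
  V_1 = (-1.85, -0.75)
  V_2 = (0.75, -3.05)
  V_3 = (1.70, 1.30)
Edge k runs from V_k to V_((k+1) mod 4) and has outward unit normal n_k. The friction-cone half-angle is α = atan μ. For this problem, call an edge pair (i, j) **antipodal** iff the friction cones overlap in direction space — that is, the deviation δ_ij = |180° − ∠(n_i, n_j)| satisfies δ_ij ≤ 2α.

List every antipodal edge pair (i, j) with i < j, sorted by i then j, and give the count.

count = 3; pairs: (0,2), (1,2), (1,3)

α = atan 0.75 = 36.87°;  2α = 73.74°
n_0 = (-0.9954, +0.0958)
n_1 = (-0.6626, -0.7490)
n_2 = (+0.9770, -0.2134)
n_3 = (+0.2543, +0.9671)
  (0,1): δ = 126.00°  ·
  (0,2): δ = 6.82°  ✓
  (0,3): δ = 80.76°  ·
  (1,2): δ = 60.82°  ✓
  (1,3): δ = 26.76°  ✓
  (2,3): δ = 92.42°  ·
antipodal pairs: 3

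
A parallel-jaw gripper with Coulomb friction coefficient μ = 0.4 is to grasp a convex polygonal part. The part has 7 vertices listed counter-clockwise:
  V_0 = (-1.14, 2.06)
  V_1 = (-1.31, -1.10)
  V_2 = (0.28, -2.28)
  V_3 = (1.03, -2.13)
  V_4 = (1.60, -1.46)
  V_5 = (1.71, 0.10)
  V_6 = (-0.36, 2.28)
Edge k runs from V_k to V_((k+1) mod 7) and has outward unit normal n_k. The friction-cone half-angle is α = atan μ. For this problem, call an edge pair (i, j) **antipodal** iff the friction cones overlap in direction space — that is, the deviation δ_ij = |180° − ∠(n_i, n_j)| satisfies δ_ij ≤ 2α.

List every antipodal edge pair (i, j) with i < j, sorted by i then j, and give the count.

count = 5; pairs: (0,3), (0,4), (1,5), (2,6), (3,6)

α = atan 0.4 = 21.80°;  2α = 43.60°
n_0 = (-0.9986, +0.0537)
n_1 = (-0.5960, -0.8030)
n_2 = (+0.1961, -0.9806)
n_3 = (+0.7617, -0.6480)
n_4 = (+0.9975, -0.0703)
n_5 = (+0.7252, +0.6886)
n_6 = (-0.2715, +0.9624)
  (0,1): δ = 123.50°  ·
  (0,2): δ = 75.61°  ·
  (0,3): δ = 37.31°  ✓
  (0,4): δ = 0.95°  ✓
  (0,5): δ = 46.60°  ·
  (0,6): δ = 108.83°  ·
  (1,2): δ = 132.11°  ·
  (1,3): δ = 93.81°  ·
  (1,4): δ = 57.45°  ·
  (1,5): δ = 9.90°  ✓
  (1,6): δ = 52.33°  ·
  (2,3): δ = 141.70°  ·
  (2,4): δ = 105.34°  ·
  (2,5): δ = 57.79°  ·
  (2,6): δ = 4.44°  ✓
  (3,4): δ = 143.64°  ·
  (3,5): δ = 96.09°  ·
  (3,6): δ = 33.86°  ✓
  (4,5): δ = 132.45°  ·
  (4,6): δ = 70.22°  ·
  (5,6): δ = 117.77°  ·
antipodal pairs: 5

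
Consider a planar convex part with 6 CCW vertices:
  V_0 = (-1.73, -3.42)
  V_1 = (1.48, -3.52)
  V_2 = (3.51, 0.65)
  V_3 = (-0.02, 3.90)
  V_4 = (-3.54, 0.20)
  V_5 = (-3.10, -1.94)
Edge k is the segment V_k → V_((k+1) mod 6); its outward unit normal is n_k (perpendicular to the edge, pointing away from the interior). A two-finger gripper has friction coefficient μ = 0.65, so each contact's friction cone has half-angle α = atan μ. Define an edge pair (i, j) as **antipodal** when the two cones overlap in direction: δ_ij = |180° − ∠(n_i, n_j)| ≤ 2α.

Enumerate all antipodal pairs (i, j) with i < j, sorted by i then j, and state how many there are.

count = 6; pairs: (0,2), (0,3), (1,3), (1,4), (2,4), (2,5)

α = atan 0.65 = 33.02°;  2α = 66.05°
n_0 = (-0.0311, -0.9995)
n_1 = (+0.8991, -0.4377)
n_2 = (+0.6773, +0.7357)
n_3 = (-0.7245, +0.6893)
n_4 = (-0.9795, -0.2014)
n_5 = (-0.7339, -0.6793)
  (0,1): δ = 114.17°  ·
  (0,2): δ = 40.85°  ✓
  (0,3): δ = 48.21°  ✓
  (0,4): δ = 103.40°  ·
  (0,5): δ = 134.57°  ·
  (1,2): δ = 106.68°  ·
  (1,3): δ = 17.61°  ✓
  (1,4): δ = 37.58°  ✓
  (1,5): δ = 68.75°  ·
  (2,3): δ = 90.94°  ·
  (2,4): δ = 35.75°  ✓
  (2,5): δ = 4.58°  ✓
  (3,4): δ = 124.81°  ·
  (3,5): δ = 93.64°  ·
  (4,5): δ = 148.83°  ·
antipodal pairs: 6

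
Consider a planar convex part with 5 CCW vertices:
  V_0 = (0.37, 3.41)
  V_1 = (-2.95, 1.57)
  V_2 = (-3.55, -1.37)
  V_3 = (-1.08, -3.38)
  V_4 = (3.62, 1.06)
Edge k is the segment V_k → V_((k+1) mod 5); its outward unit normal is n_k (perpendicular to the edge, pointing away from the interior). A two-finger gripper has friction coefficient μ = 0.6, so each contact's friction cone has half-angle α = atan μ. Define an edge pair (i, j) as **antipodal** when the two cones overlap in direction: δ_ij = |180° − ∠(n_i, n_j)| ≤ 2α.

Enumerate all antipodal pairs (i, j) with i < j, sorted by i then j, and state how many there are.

α = atan 0.6 = 30.96°;  2α = 61.93°
n_0 = (-0.4847, +0.8747)
n_1 = (-0.9798, +0.2000)
n_2 = (-0.6312, -0.7756)
n_3 = (+0.6867, -0.7269)
n_4 = (+0.5859, +0.8104)
  (0,1): δ = 130.53°  ·
  (0,2): δ = 68.13°  ·
  (0,3): δ = 14.37°  ✓
  (0,4): δ = 115.13°  ·
  (1,2): δ = 117.60°  ·
  (1,3): δ = 35.09°  ✓
  (1,4): δ = 65.66°  ·
  (2,3): δ = 97.49°  ·
  (2,4): δ = 3.27°  ✓
  (3,4): δ = 79.24°  ·
antipodal pairs: 3

count = 3; pairs: (0,3), (1,3), (2,4)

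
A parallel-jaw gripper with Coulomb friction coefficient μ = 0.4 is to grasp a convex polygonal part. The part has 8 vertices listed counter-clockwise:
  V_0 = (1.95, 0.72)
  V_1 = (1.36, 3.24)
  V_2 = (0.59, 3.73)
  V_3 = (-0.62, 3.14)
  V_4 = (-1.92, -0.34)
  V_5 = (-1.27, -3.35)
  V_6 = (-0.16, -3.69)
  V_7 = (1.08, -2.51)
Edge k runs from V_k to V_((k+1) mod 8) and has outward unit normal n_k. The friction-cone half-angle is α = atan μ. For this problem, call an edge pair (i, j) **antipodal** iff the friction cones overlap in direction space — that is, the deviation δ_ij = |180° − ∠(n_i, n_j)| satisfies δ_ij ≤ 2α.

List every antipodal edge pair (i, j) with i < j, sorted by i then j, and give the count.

count = 8; pairs: (0,3), (0,4), (1,5), (2,5), (2,6), (3,6), (3,7), (4,7)

α = atan 0.4 = 21.80°;  2α = 43.60°
n_0 = (+0.9737, +0.2280)
n_1 = (+0.5369, +0.8437)
n_2 = (-0.4383, +0.8988)
n_3 = (-0.9368, +0.3499)
n_4 = (-0.9775, -0.2111)
n_5 = (-0.2929, -0.9562)
n_6 = (+0.6894, -0.7244)
n_7 = (+0.9656, -0.2601)
  (0,1): δ = 135.65°  ·
  (0,2): δ = 77.18°  ·
  (0,3): δ = 33.66°  ✓
  (0,4): δ = 0.99°  ✓
  (0,5): δ = 59.79°  ·
  (0,6): δ = 120.40°  ·
  (0,7): δ = 151.75°  ·
  (1,2): δ = 121.53°  ·
  (1,3): δ = 78.01°  ·
  (1,4): δ = 45.34°  ·
  (1,5): δ = 15.44°  ✓
  (1,6): δ = 76.05°  ·
  (1,7): δ = 107.40°  ·
  (2,3): δ = 136.48°  ·
  (2,4): δ = 103.81°  ·
  (2,5): δ = 43.02°  ✓
  (2,6): δ = 17.59°  ✓
  (2,7): δ = 48.93°  ·
  (3,4): δ = 147.33°  ·
  (3,5): δ = 86.55°  ·
  (3,6): δ = 25.94°  ✓
  (3,7): δ = 5.41°  ✓
  (4,5): δ = 119.22°  ·
  (4,6): δ = 58.61°  ·
  (4,7): δ = 27.26°  ✓
  (5,6): δ = 119.39°  ·
  (5,7): δ = 88.04°  ·
  (6,7): δ = 148.65°  ·
antipodal pairs: 8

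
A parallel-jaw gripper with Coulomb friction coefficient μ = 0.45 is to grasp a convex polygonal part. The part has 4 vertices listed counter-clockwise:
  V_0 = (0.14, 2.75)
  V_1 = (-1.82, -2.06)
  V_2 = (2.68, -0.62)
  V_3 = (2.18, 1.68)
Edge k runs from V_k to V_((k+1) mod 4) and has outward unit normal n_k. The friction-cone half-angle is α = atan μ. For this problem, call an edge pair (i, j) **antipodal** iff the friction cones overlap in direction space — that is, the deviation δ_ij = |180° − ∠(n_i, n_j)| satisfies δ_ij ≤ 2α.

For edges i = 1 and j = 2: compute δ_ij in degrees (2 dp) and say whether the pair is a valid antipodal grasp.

α = atan 0.45 = 24.23°;  2α = 48.46°
edge 1: e_1 = (+4.50, +1.44);  n_1 = (+0.3048, -0.9524)
edge 2: e_2 = (-0.50, +2.30);  n_2 = (+0.9772, +0.2124)
∠(n_1, n_2) = 84.52°
δ = |180° − 84.52°| = 95.48°
95.48° > 2α = 48.46°  →  invalid

δ = 95.48°, invalid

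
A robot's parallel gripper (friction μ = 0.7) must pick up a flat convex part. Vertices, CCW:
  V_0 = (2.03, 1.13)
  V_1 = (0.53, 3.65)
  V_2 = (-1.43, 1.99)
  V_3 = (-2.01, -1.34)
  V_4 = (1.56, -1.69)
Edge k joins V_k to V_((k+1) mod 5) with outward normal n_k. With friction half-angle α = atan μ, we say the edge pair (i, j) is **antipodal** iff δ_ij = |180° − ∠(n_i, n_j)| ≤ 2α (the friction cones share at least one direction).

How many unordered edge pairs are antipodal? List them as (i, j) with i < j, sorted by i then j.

α = atan 0.7 = 34.99°;  2α = 69.98°
n_0 = (+0.8593, +0.5115)
n_1 = (-0.6463, +0.7631)
n_2 = (-0.9852, +0.1716)
n_3 = (-0.0976, -0.9952)
n_4 = (+0.9864, -0.1644)
  (0,1): δ = 80.50°  ·
  (0,2): δ = 40.64°  ✓
  (0,3): δ = 53.64°  ✓
  (0,4): δ = 139.77°  ·
  (1,2): δ = 140.14°  ·
  (1,3): δ = 45.86°  ✓
  (1,4): δ = 40.28°  ✓
  (2,3): δ = 85.72°  ·
  (2,4): δ = 0.42°  ✓
  (3,4): δ = 93.86°  ·
antipodal pairs: 5

count = 5; pairs: (0,2), (0,3), (1,3), (1,4), (2,4)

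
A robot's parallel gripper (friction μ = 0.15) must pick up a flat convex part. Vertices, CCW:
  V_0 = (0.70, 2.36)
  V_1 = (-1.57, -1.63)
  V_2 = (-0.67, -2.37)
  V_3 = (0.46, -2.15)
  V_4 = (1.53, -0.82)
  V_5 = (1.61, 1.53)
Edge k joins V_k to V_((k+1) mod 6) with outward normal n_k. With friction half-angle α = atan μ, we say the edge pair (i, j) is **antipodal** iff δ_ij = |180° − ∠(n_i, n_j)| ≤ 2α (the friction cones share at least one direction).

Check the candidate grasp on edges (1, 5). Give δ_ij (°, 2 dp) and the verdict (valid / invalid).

δ = 2.94°, valid

α = atan 0.15 = 8.53°;  2α = 17.06°
edge 1: e_1 = (+0.90, -0.74);  n_1 = (-0.6351, -0.7724)
edge 5: e_5 = (-0.91, +0.83);  n_5 = (+0.6739, +0.7388)
∠(n_1, n_5) = 177.06°
δ = |180° − 177.06°| = 2.94°
2.94° ≤ 2α = 17.06°  →  valid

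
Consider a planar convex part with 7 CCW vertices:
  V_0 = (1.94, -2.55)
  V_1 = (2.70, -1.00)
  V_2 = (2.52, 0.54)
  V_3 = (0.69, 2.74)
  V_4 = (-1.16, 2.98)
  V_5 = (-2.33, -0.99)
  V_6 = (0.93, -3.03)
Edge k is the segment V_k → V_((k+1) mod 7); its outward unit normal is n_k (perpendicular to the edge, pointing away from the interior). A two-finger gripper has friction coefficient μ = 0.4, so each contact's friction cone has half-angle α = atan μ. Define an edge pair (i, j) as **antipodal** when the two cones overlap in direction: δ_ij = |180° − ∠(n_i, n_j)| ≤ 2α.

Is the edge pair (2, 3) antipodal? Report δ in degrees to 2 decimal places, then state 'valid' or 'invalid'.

δ = 137.15°, invalid

α = atan 0.4 = 21.80°;  2α = 43.60°
edge 2: e_2 = (-1.83, +2.20);  n_2 = (+0.7688, +0.6395)
edge 3: e_3 = (-1.85, +0.24);  n_3 = (+0.1287, +0.9917)
∠(n_2, n_3) = 42.85°
δ = |180° − 42.85°| = 137.15°
137.15° > 2α = 43.60°  →  invalid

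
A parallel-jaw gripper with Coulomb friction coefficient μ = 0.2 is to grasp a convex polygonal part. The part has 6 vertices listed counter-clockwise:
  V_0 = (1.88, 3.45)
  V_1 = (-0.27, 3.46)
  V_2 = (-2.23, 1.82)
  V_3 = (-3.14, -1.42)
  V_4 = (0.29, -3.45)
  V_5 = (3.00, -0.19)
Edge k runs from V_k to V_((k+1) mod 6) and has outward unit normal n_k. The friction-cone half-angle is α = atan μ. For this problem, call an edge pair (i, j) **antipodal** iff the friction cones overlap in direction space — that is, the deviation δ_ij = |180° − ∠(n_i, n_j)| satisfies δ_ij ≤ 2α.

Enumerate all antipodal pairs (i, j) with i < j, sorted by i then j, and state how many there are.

count = 1; pairs: (1,4)

α = atan 0.2 = 11.31°;  2α = 22.62°
n_0 = (+0.0047, +1.0000)
n_1 = (-0.6417, +0.7669)
n_2 = (-0.9627, +0.2704)
n_3 = (-0.5093, -0.8606)
n_4 = (+0.7690, -0.6393)
n_5 = (+0.9558, +0.2941)
  (0,1): δ = 139.81°  ·
  (0,2): δ = 105.42°  ·
  (0,3): δ = 30.35°  ·
  (0,4): δ = 50.53°  ·
  (0,5): δ = 107.37°  ·
  (1,2): δ = 145.61°  ·
  (1,3): δ = 70.54°  ·
  (1,4): δ = 10.34°  ✓
  (1,5): δ = 67.18°  ·
  (2,3): δ = 104.93°  ·
  (2,4): δ = 24.05°  ·
  (2,5): δ = 32.79°  ·
  (3,4): δ = 99.12°  ·
  (3,5): δ = 42.28°  ·
  (4,5): δ = 123.16°  ·
antipodal pairs: 1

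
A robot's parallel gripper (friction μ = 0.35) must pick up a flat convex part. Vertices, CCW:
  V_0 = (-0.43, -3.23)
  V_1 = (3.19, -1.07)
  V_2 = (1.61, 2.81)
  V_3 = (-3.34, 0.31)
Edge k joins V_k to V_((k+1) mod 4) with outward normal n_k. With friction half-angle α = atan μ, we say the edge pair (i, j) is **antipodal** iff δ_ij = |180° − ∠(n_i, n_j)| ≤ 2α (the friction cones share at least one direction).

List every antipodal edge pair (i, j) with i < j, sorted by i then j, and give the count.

count = 2; pairs: (0,2), (1,3)

α = atan 0.35 = 19.29°;  2α = 38.58°
n_0 = (+0.5124, -0.8587)
n_1 = (+0.9262, +0.3771)
n_2 = (-0.4508, +0.8926)
n_3 = (-0.7725, -0.6350)
  (0,1): δ = 98.67°  ·
  (0,2): δ = 4.03°  ✓
  (0,3): δ = 98.60°  ·
  (1,2): δ = 85.36°  ·
  (1,3): δ = 17.26°  ✓
  (2,3): δ = 77.37°  ·
antipodal pairs: 2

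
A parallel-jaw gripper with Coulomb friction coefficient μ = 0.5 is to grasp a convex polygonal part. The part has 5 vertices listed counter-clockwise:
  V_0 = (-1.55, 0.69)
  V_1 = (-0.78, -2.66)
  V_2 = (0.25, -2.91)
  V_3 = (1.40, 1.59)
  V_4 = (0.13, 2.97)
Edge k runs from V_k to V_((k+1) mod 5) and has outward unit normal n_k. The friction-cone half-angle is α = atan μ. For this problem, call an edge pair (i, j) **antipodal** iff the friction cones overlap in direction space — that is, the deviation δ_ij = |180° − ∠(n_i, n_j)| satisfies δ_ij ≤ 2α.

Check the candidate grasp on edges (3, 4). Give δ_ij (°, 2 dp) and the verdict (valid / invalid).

δ = 79.01°, invalid

α = atan 0.5 = 26.57°;  2α = 53.13°
edge 3: e_3 = (-1.27, +1.38);  n_3 = (+0.7358, +0.6772)
edge 4: e_4 = (-1.68, -2.28);  n_4 = (-0.8051, +0.5932)
∠(n_3, n_4) = 100.99°
δ = |180° − 100.99°| = 79.01°
79.01° > 2α = 53.13°  →  invalid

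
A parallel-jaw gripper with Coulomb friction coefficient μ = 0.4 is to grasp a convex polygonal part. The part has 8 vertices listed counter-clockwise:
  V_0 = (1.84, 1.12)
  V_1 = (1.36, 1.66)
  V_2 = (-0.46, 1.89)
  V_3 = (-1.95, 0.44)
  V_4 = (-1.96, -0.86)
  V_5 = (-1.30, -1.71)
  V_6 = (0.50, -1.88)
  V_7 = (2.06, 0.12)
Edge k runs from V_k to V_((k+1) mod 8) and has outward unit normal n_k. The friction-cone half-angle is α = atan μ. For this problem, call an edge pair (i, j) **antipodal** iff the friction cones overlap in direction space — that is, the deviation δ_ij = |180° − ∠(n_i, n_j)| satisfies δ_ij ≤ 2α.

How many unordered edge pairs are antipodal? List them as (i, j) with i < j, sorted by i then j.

count = 8; pairs: (0,3), (0,4), (0,5), (1,5), (2,6), (3,6), (3,7), (4,7)

α = atan 0.4 = 21.80°;  2α = 43.60°
n_0 = (+0.7474, +0.6644)
n_1 = (+0.1254, +0.9921)
n_2 = (-0.6974, +0.7167)
n_3 = (-1.0000, +0.0077)
n_4 = (-0.7899, -0.6133)
n_5 = (-0.0940, -0.9956)
n_6 = (+0.7885, -0.6150)
n_7 = (+0.9766, +0.2149)
  (0,1): δ = 138.84°  ·
  (0,2): δ = 87.41°  ·
  (0,3): δ = 42.07°  ✓
  (0,4): δ = 3.81°  ✓
  (0,5): δ = 42.97°  ✓
  (0,6): δ = 100.41°  ·
  (0,7): δ = 150.77°  ·
  (1,2): δ = 128.58°  ·
  (1,3): δ = 83.24°  ·
  (1,4): δ = 44.97°  ·
  (1,5): δ = 1.81°  ✓
  (1,6): δ = 59.25°  ·
  (1,7): δ = 109.61°  ·
  (2,3): δ = 134.66°  ·
  (2,4): δ = 96.39°  ·
  (2,5): δ = 49.62°  ·
  (2,6): δ = 7.83°  ✓
  (2,7): δ = 58.19°  ·
  (3,4): δ = 141.73°  ·
  (3,5): δ = 94.95°  ·
  (3,6): δ = 37.51°  ✓
  (3,7): δ = 12.85°  ✓
  (4,5): δ = 133.22°  ·
  (4,6): δ = 75.78°  ·
  (4,7): δ = 25.42°  ✓
  (5,6): δ = 122.56°  ·
  (5,7): δ = 72.20°  ·
  (6,7): δ = 129.64°  ·
antipodal pairs: 8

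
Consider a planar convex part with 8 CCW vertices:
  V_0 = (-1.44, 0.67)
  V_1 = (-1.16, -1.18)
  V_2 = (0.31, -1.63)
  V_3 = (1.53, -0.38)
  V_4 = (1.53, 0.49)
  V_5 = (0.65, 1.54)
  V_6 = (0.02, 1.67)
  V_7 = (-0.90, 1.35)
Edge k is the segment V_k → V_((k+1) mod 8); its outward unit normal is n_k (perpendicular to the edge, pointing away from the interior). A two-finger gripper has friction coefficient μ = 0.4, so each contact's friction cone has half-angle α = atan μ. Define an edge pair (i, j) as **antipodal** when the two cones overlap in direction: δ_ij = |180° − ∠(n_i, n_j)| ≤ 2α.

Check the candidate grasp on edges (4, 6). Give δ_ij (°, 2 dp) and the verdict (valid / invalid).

α = atan 0.4 = 21.80°;  2α = 43.60°
edge 4: e_4 = (-0.88, +1.05);  n_4 = (+0.7664, +0.6423)
edge 6: e_6 = (-0.92, -0.32);  n_6 = (-0.3285, +0.9445)
∠(n_4, n_6) = 69.21°
δ = |180° − 69.21°| = 110.79°
110.79° > 2α = 43.60°  →  invalid

δ = 110.79°, invalid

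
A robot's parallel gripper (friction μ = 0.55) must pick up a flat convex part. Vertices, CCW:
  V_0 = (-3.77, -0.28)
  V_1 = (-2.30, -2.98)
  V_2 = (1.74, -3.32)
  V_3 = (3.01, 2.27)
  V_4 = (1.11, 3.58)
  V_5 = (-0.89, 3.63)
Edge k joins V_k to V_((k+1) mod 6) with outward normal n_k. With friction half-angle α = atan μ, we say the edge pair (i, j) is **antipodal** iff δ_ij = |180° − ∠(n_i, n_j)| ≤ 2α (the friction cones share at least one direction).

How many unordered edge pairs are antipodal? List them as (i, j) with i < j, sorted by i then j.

α = atan 0.55 = 28.81°;  2α = 57.62°
n_0 = (-0.8783, -0.4782)
n_1 = (-0.0839, -0.9965)
n_2 = (+0.9751, -0.2215)
n_3 = (+0.5676, +0.8233)
n_4 = (+0.0250, +0.9997)
n_5 = (-0.8052, +0.5931)
  (0,1): δ = 123.38°  ·
  (0,2): δ = 41.37°  ✓
  (0,3): δ = 26.85°  ✓
  (0,4): δ = 60.00°  ·
  (0,5): δ = 115.06°  ·
  (1,2): δ = 97.99°  ·
  (1,3): δ = 29.77°  ✓
  (1,4): δ = 3.38°  ✓
  (1,5): δ = 58.44°  ·
  (2,3): δ = 111.79°  ·
  (2,4): δ = 78.63°  ·
  (2,5): δ = 23.57°  ✓
  (3,4): δ = 146.85°  ·
  (3,5): δ = 91.79°  ·
  (4,5): δ = 124.94°  ·
antipodal pairs: 5

count = 5; pairs: (0,2), (0,3), (1,3), (1,4), (2,5)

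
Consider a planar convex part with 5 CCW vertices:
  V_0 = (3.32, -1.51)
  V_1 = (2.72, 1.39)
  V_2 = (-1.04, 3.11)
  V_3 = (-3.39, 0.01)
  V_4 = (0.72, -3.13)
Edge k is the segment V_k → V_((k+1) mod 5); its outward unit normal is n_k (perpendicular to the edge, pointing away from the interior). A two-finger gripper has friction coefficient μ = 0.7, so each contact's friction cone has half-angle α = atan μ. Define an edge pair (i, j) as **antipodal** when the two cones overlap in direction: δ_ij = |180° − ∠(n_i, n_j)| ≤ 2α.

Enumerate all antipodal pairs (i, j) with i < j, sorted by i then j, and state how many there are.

count = 5; pairs: (0,2), (0,3), (1,3), (1,4), (2,4)

α = atan 0.7 = 34.99°;  2α = 69.98°
n_0 = (+0.9793, +0.2026)
n_1 = (+0.4160, +0.9094)
n_2 = (-0.7969, +0.6041)
n_3 = (-0.6071, -0.7946)
n_4 = (+0.5288, -0.8487)
  (0,1): δ = 126.27°  ·
  (0,2): δ = 48.85°  ✓
  (0,3): δ = 40.93°  ✓
  (0,4): δ = 110.24°  ·
  (1,2): δ = 102.58°  ·
  (1,3): δ = 12.80°  ✓
  (1,4): δ = 56.51°  ✓
  (2,3): δ = 90.22°  ·
  (2,4): δ = 20.91°  ✓
  (3,4): δ = 110.69°  ·
antipodal pairs: 5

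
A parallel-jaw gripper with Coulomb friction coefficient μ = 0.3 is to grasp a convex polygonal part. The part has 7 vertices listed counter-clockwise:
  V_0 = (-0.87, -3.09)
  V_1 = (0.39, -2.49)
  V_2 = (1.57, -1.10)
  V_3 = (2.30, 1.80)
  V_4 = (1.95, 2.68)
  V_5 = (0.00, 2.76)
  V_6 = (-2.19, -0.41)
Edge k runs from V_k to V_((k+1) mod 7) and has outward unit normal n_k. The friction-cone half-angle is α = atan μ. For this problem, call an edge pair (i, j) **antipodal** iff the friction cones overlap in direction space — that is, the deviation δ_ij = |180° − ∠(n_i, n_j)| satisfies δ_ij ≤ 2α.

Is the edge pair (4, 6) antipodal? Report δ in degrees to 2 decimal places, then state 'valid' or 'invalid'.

δ = 61.43°, invalid

α = atan 0.3 = 16.70°;  2α = 33.40°
edge 4: e_4 = (-1.95, +0.08);  n_4 = (+0.0410, +0.9992)
edge 6: e_6 = (+1.32, -2.68);  n_6 = (-0.8971, -0.4418)
∠(n_4, n_6) = 118.57°
δ = |180° − 118.57°| = 61.43°
61.43° > 2α = 33.40°  →  invalid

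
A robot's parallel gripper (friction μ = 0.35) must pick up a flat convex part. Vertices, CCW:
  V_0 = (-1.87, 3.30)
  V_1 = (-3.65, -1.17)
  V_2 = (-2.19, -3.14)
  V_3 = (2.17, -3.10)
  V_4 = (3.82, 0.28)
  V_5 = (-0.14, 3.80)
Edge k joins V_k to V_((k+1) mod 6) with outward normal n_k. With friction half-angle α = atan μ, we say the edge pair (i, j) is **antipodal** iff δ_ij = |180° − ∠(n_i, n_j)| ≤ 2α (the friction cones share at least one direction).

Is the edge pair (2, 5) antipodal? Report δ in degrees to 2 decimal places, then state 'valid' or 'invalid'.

α = atan 0.35 = 19.29°;  2α = 38.58°
edge 2: e_2 = (+4.36, +0.04);  n_2 = (+0.0092, -1.0000)
edge 5: e_5 = (-1.73, -0.50);  n_5 = (-0.2777, +0.9607)
∠(n_2, n_5) = 164.41°
δ = |180° − 164.41°| = 15.59°
15.59° ≤ 2α = 38.58°  →  valid

δ = 15.59°, valid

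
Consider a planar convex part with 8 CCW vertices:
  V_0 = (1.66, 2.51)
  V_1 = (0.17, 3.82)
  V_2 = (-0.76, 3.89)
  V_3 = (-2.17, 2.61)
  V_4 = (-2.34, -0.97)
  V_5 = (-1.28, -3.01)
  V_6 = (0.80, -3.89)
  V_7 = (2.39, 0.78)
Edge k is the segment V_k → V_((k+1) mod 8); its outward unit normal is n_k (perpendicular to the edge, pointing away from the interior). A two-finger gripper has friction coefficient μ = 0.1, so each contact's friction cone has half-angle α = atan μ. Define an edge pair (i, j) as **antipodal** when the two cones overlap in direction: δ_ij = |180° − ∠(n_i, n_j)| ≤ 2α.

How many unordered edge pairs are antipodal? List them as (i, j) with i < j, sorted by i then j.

count = 1; pairs: (4,7)

α = atan 0.1 = 5.71°;  2α = 11.42°
n_0 = (+0.6603, +0.7510)
n_1 = (+0.0751, +0.9972)
n_2 = (-0.6721, +0.7404)
n_3 = (-0.9989, +0.0474)
n_4 = (-0.8874, -0.4611)
n_5 = (-0.3896, -0.9210)
n_6 = (+0.9466, -0.3223)
n_7 = (+0.9213, +0.3888)
  (0,1): δ = 142.98°  ·
  (0,2): δ = 96.45°  ·
  (0,3): δ = 51.40°  ·
  (0,4): δ = 21.22°  ·
  (0,5): δ = 18.39°  ·
  (0,6): δ = 112.52°  ·
  (0,7): δ = 154.20°  ·
  (1,2): δ = 133.46°  ·
  (1,3): δ = 88.41°  ·
  (1,4): δ = 58.24°  ·
  (1,5): δ = 18.63°  ·
  (1,6): δ = 75.50°  ·
  (1,7): δ = 117.18°  ·
  (2,3): δ = 134.95°  ·
  (2,4): δ = 104.78°  ·
  (2,5): δ = 65.17°  ·
  (2,6): δ = 28.96°  ·
  (2,7): δ = 70.64°  ·
  (3,4): δ = 149.82°  ·
  (3,5): δ = 110.21°  ·
  (3,6): δ = 16.08°  ·
  (3,7): δ = 25.60°  ·
  (4,5): δ = 140.39°  ·
  (4,6): δ = 46.26°  ·
  (4,7): δ = 4.58°  ✓
  (5,6): δ = 85.87°  ·
  (5,7): δ = 44.19°  ·
  (6,7): δ = 138.32°  ·
antipodal pairs: 1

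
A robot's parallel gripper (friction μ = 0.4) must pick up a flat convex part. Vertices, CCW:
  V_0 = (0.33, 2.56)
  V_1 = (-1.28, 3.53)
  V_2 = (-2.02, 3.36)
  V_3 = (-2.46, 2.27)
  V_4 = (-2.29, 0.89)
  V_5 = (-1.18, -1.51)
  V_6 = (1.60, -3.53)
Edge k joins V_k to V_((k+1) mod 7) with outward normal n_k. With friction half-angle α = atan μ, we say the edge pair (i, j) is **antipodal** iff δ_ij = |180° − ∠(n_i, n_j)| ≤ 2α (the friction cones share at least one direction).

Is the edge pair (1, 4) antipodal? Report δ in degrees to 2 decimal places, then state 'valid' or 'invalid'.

δ = 78.12°, invalid

α = atan 0.4 = 21.80°;  2α = 43.60°
edge 1: e_1 = (-0.74, -0.17);  n_1 = (-0.2239, +0.9746)
edge 4: e_4 = (+1.11, -2.40);  n_4 = (-0.9076, -0.4198)
∠(n_1, n_4) = 101.88°
δ = |180° − 101.88°| = 78.12°
78.12° > 2α = 43.60°  →  invalid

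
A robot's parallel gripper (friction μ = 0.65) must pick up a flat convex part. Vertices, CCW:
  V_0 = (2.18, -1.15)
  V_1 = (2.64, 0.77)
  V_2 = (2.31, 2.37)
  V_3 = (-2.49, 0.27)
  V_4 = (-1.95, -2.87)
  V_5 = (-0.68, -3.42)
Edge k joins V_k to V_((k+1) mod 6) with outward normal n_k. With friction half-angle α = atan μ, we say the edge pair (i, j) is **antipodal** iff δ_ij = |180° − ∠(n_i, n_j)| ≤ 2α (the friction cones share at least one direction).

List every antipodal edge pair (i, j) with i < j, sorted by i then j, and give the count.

count = 7; pairs: (0,2), (0,3), (1,3), (1,4), (2,4), (2,5), (3,5)

α = atan 0.65 = 33.02°;  2α = 66.05°
n_0 = (+0.9725, -0.2330)
n_1 = (+0.9794, +0.2020)
n_2 = (-0.4008, +0.9162)
n_3 = (-0.9855, -0.1695)
n_4 = (-0.3974, -0.9176)
n_5 = (+0.6217, -0.7833)
  (0,1): δ = 154.87°  ·
  (0,2): δ = 52.90°  ✓
  (0,3): δ = 23.23°  ✓
  (0,4): δ = 80.06°  ·
  (0,5): δ = 141.91°  ·
  (1,2): δ = 78.02°  ·
  (1,3): δ = 1.90°  ✓
  (1,4): δ = 54.93°  ✓
  (1,5): δ = 116.79°  ·
  (2,3): δ = 103.87°  ·
  (2,4): δ = 47.05°  ✓
  (2,5): δ = 14.81°  ✓
  (3,4): δ = 123.17°  ·
  (3,5): δ = 61.32°  ✓
  (4,5): δ = 118.14°  ·
antipodal pairs: 7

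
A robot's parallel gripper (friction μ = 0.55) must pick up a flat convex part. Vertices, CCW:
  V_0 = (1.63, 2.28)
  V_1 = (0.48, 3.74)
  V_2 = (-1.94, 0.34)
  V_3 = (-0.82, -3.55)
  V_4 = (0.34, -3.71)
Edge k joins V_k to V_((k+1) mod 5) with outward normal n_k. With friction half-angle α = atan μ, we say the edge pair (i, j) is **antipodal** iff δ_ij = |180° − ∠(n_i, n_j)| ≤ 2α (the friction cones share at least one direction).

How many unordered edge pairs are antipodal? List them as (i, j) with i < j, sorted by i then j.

count = 4; pairs: (0,2), (0,3), (1,4), (2,4)

α = atan 0.55 = 28.81°;  2α = 57.62°
n_0 = (+0.7856, +0.6188)
n_1 = (-0.8147, +0.5799)
n_2 = (-0.9610, -0.2767)
n_3 = (-0.1366, -0.9906)
n_4 = (+0.9776, -0.2105)
  (0,1): δ = 73.67°  ·
  (0,2): δ = 22.16°  ✓
  (0,3): δ = 43.92°  ✓
  (0,4): δ = 129.62°  ·
  (1,2): δ = 128.50°  ·
  (1,3): δ = 62.41°  ·
  (1,4): δ = 23.29°  ✓
  (2,3): δ = 113.92°  ·
  (2,4): δ = 28.22°  ✓
  (3,4): δ = 94.30°  ·
antipodal pairs: 4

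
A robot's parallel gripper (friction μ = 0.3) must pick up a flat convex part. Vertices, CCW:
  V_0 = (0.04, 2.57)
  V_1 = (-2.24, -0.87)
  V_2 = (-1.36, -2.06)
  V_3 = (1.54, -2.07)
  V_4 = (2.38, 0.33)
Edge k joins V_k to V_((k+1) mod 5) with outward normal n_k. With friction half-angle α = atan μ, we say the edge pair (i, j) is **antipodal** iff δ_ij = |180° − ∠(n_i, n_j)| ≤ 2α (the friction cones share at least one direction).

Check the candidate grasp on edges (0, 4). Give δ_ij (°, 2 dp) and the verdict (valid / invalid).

α = atan 0.3 = 16.70°;  2α = 33.40°
edge 0: e_0 = (-2.28, -3.44);  n_0 = (-0.8335, +0.5525)
edge 4: e_4 = (-2.34, +2.24);  n_4 = (+0.6915, +0.7224)
∠(n_0, n_4) = 100.21°
δ = |180° − 100.21°| = 79.79°
79.79° > 2α = 33.40°  →  invalid

δ = 79.79°, invalid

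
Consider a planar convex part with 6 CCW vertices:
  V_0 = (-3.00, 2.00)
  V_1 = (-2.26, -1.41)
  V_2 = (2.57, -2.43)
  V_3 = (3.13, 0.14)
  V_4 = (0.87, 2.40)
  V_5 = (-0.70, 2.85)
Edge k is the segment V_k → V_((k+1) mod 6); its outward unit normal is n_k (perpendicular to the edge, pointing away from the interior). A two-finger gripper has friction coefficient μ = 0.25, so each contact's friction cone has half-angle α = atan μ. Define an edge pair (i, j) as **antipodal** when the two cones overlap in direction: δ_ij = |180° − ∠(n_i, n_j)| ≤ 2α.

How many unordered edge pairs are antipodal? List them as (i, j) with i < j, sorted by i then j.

count = 2; pairs: (0,2), (1,4)

α = atan 0.25 = 14.04°;  2α = 28.07°
n_0 = (-0.9773, -0.2121)
n_1 = (-0.2066, -0.9784)
n_2 = (+0.9771, -0.2129)
n_3 = (+0.7071, +0.7071)
n_4 = (+0.2755, +0.9613)
n_5 = (-0.3467, +0.9380)
  (0,1): δ = 114.17°  ·
  (0,2): δ = 24.54°  ✓
  (0,3): δ = 32.76°  ·
  (0,4): δ = 61.76°  ·
  (0,5): δ = 98.04°  ·
  (1,2): δ = 90.37°  ·
  (1,3): δ = 33.08°  ·
  (1,4): δ = 4.07°  ✓
  (1,5): δ = 32.21°  ·
  (2,3): δ = 122.71°  ·
  (2,4): δ = 93.70°  ·
  (2,5): δ = 57.42°  ·
  (3,4): δ = 150.99°  ·
  (3,5): δ = 114.72°  ·
  (4,5): δ = 143.72°  ·
antipodal pairs: 2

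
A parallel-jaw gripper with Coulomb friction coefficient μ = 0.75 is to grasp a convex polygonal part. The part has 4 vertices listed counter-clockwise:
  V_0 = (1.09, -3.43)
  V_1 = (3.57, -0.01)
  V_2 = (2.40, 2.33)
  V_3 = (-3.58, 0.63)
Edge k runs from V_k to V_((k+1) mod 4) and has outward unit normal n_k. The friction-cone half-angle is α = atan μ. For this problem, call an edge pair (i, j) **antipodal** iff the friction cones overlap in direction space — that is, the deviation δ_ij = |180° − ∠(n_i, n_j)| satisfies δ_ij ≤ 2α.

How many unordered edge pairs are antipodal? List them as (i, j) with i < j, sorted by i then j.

count = 3; pairs: (0,2), (1,3), (2,3)

α = atan 0.75 = 36.87°;  2α = 73.74°
n_0 = (+0.8096, -0.5870)
n_1 = (+0.8944, +0.4472)
n_2 = (-0.2734, +0.9619)
n_3 = (-0.6561, -0.7547)
  (0,1): δ = 117.49°  ·
  (0,2): δ = 38.18°  ✓
  (0,3): δ = 84.94°  ·
  (1,2): δ = 100.70°  ·
  (1,3): δ = 22.43°  ✓
  (2,3): δ = 56.87°  ✓
antipodal pairs: 3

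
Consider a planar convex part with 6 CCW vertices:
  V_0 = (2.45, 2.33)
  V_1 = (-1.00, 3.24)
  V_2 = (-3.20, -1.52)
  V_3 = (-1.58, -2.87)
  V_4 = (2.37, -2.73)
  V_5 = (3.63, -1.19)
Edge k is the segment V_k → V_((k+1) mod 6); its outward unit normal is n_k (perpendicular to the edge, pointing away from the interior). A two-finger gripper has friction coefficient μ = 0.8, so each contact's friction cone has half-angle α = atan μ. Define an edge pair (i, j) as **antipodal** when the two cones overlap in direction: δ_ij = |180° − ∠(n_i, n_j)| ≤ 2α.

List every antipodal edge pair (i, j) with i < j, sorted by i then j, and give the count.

α = atan 0.8 = 38.66°;  2α = 77.32°
n_0 = (+0.2550, +0.9669)
n_1 = (-0.9077, +0.4195)
n_2 = (-0.6402, -0.7682)
n_3 = (+0.0354, -0.9994)
n_4 = (+0.7740, -0.6332)
n_5 = (+0.9481, +0.3178)
  (0,1): δ = 100.03°  ·
  (0,2): δ = 25.03°  ✓
  (0,3): δ = 16.81°  ✓
  (0,4): δ = 65.49°  ✓
  (0,5): δ = 123.31°  ·
  (1,2): δ = 105.00°  ·
  (1,3): δ = 63.16°  ✓
  (1,4): δ = 14.48°  ✓
  (1,5): δ = 43.34°  ✓
  (2,3): δ = 138.16°  ·
  (2,4): δ = 89.48°  ·
  (2,5): δ = 31.66°  ✓
  (3,4): δ = 131.32°  ·
  (3,5): δ = 73.50°  ✓
  (4,5): δ = 122.18°  ·
antipodal pairs: 8

count = 8; pairs: (0,2), (0,3), (0,4), (1,3), (1,4), (1,5), (2,5), (3,5)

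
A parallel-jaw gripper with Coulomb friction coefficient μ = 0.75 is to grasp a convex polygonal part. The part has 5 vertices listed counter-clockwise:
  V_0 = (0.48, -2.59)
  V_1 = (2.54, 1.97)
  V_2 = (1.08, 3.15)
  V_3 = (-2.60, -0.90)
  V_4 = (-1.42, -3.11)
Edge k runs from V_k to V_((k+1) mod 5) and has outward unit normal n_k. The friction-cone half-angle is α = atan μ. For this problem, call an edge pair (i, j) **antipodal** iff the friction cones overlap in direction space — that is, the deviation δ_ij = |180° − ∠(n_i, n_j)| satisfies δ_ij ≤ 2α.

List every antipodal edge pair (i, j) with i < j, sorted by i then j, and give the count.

α = atan 0.75 = 36.87°;  2α = 73.74°
n_0 = (+0.9113, -0.4117)
n_1 = (+0.6286, +0.7777)
n_2 = (-0.7401, +0.6725)
n_3 = (-0.8821, -0.4710)
n_4 = (+0.2640, -0.9645)
  (0,1): δ = 104.63°  ·
  (0,2): δ = 17.95°  ✓
  (0,3): δ = 52.41°  ✓
  (0,4): δ = 129.62°  ·
  (1,2): δ = 93.31°  ·
  (1,3): δ = 22.95°  ✓
  (1,4): δ = 54.25°  ✓
  (2,3): δ = 109.64°  ·
  (2,4): δ = 32.43°  ✓
  (3,4): δ = 102.79°  ·
antipodal pairs: 5

count = 5; pairs: (0,2), (0,3), (1,3), (1,4), (2,4)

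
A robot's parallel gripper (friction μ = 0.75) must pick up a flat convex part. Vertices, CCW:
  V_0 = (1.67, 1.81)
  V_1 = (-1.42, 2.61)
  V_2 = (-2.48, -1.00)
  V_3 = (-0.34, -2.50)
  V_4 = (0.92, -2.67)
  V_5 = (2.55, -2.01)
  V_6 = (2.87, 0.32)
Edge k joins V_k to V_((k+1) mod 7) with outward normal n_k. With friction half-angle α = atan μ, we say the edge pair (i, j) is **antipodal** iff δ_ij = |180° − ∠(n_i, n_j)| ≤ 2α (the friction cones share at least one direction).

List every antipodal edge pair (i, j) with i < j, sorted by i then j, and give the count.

α = atan 0.75 = 36.87°;  2α = 73.74°
n_0 = (+0.2506, +0.9681)
n_1 = (-0.9595, +0.2817)
n_2 = (-0.5740, -0.8189)
n_3 = (-0.1337, -0.9910)
n_4 = (+0.3753, -0.9269)
n_5 = (+0.9907, -0.1361)
n_6 = (+0.7788, +0.6272)
  (0,1): δ = 91.85°  ·
  (0,2): δ = 20.51°  ✓
  (0,3): δ = 6.83°  ✓
  (0,4): δ = 36.56°  ✓
  (0,5): δ = 96.70°  ·
  (0,6): δ = 143.36°  ·
  (1,2): δ = 108.66°  ·
  (1,3): δ = 81.32°  ·
  (1,4): δ = 51.59°  ✓
  (1,5): δ = 8.54°  ✓
  (1,6): δ = 55.21°  ✓
  (2,3): δ = 152.66°  ·
  (2,4): δ = 122.93°  ·
  (2,5): δ = 62.79°  ✓
  (2,6): δ = 16.13°  ✓
  (3,4): δ = 150.27°  ·
  (3,5): δ = 90.14°  ·
  (3,6): δ = 43.47°  ✓
  (4,5): δ = 119.86°  ·
  (4,6): δ = 73.20°  ✓
  (5,6): δ = 133.33°  ·
antipodal pairs: 10

count = 10; pairs: (0,2), (0,3), (0,4), (1,4), (1,5), (1,6), (2,5), (2,6), (3,6), (4,6)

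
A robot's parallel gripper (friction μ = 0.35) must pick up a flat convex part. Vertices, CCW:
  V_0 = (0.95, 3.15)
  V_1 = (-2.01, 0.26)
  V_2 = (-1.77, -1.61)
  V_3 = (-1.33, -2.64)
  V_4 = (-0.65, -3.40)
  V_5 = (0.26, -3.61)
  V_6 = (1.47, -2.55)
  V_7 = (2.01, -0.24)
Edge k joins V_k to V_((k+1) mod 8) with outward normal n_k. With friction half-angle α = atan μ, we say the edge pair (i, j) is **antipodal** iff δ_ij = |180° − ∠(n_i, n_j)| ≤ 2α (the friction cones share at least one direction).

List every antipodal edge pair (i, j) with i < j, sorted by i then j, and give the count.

count = 7; pairs: (0,5), (0,6), (1,6), (1,7), (2,6), (2,7), (3,7)

α = atan 0.35 = 19.29°;  2α = 38.58°
n_0 = (-0.6986, +0.7155)
n_1 = (-0.9919, -0.1273)
n_2 = (-0.9196, -0.3928)
n_3 = (-0.7452, -0.6668)
n_4 = (-0.2249, -0.9744)
n_5 = (+0.6589, -0.7522)
n_6 = (+0.9737, -0.2276)
n_7 = (+0.9544, +0.2984)
  (0,1): δ = 127.00°  ·
  (0,2): δ = 111.18°  ·
  (0,3): δ = 92.49°  ·
  (0,4): δ = 57.31°  ·
  (0,5): δ = 3.10°  ✓
  (0,6): δ = 32.53°  ✓
  (0,7): δ = 63.05°  ·
  (1,2): δ = 164.18°  ·
  (1,3): δ = 145.49°  ·
  (1,4): δ = 110.31°  ·
  (1,5): δ = 56.09°  ·
  (1,6): δ = 20.47°  ✓
  (1,7): δ = 10.05°  ✓
  (2,3): δ = 161.31°  ·
  (2,4): δ = 126.13°  ·
  (2,5): δ = 71.91°  ·
  (2,6): δ = 36.29°  ✓
  (2,7): δ = 5.77°  ✓
  (3,4): δ = 144.81°  ·
  (3,5): δ = 90.60°  ·
  (3,6): δ = 54.98°  ·
  (3,7): δ = 24.46°  ✓
  (4,5): δ = 125.79°  ·
  (4,6): δ = 90.16°  ·
  (4,7): δ = 59.64°  ·
  (5,6): δ = 144.38°  ·
  (5,7): δ = 113.86°  ·
  (6,7): δ = 149.48°  ·
antipodal pairs: 7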